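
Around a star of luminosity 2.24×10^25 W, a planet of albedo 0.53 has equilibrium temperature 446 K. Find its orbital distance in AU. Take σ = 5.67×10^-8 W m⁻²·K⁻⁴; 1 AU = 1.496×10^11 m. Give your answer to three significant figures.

0.0646 AU

Required flux: S = 4σT⁴/(1−α) = 19090 W m⁻².
Then d = [L/(4πS)]^(1/2) = 9.662×10^9 m, i.e. 0.06459 AU.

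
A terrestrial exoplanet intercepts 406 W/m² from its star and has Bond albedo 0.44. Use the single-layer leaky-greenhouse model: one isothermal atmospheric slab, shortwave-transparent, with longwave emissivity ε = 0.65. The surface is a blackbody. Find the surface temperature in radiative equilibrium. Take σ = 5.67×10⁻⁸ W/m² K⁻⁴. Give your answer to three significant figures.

196 kelvin

The planet radiates to space at T_e = [S(1−α)/(4σ)]^(1/4) = 177.9 K.
For a single slab of emissivity ε, T_s⁴ = 2T_e⁴/(2−ε); thus T_s = 177.9·(1.481)^(1/4) = 196.3 K.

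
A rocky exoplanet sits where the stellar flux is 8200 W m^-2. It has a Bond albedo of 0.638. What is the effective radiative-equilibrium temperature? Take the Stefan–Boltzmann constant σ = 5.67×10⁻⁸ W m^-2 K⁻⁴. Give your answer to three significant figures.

The planet absorbs (1−α)S over its disc πR² and re-emits over 4πR², so the mean absorbed flux is (1−0.638)·8200/4 = 742.1 W m^-2.
In equilibrium σT⁴ equals this, so T = 338.2 K.

338 kelvin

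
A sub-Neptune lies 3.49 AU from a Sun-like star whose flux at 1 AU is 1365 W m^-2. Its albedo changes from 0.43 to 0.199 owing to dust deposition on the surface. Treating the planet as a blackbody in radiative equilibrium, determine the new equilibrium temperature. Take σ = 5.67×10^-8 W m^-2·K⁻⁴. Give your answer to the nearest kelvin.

Irradiance scales as 1/d², so S = 1365 W m^-2 × (1/3.49)² = 112.1 W m^-2.
With the new albedo, S(1−α₂)/4 = 22.44 W m^-2, so T₂ = 141.0 K.

141 K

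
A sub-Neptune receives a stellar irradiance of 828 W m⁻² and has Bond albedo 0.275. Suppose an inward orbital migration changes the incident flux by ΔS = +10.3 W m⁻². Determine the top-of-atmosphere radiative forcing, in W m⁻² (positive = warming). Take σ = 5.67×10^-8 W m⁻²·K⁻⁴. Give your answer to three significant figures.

1.87 W m⁻²

ΔF = Δ[S(1−α)]/4 = (1−0.275)·+10.3/4 = 1.867 W m⁻².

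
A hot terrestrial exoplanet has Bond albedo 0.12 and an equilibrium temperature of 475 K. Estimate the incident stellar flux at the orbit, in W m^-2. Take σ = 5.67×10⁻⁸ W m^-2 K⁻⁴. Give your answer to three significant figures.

13100 W m^-2

Invert the energy balance for S: S = 4σT⁴/(1−α).
σT⁴ = 5.67×10⁻⁸·(475)⁴ = 2886 W m^-2.
So S = 4×2886/(1−0.12) = 13120 W m^-2.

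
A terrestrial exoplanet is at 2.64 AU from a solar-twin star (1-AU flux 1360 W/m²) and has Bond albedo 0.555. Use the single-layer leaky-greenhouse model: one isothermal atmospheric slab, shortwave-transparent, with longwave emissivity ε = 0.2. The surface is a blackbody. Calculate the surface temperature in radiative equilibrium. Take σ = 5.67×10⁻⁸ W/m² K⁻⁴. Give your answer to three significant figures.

144 kelvin

Flux at the orbit: S = 1360/(2.64)² = 195.1 W/m².
Effective emission temperature (TOA balance): σT_e⁴ = S(1−α)/4 = 21.71 W/m² → T_e = 139.9 K.
For a single slab of emissivity ε, T_s⁴ = 2T_e⁴/(2−ε); thus T_s = 139.9·(1.111)^(1/4) = 143.6 K.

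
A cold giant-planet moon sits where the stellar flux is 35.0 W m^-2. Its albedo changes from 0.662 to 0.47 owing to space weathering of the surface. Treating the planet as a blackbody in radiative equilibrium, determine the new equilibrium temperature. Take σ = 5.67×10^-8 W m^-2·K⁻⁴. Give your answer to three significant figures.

95.1 K

T₂ = [S(1−α₂)/(4σ)]^(1/4) = [35.00·0.53/(4σ)]^(1/4) = 95.10 K.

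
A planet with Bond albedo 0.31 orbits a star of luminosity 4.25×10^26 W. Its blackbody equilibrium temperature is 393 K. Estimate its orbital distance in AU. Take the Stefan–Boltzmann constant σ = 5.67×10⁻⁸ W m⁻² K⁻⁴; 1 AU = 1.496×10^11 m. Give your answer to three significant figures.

The flux needed for this T is 4σT⁴/(1−0.31) = 7841 W m⁻².
S = L/(4πd²) → d = √(L/4πS) = √(4.25×10^26/(4π·7841)) = 6.568×10^10 m = 0.4390 AU.

0.439 AU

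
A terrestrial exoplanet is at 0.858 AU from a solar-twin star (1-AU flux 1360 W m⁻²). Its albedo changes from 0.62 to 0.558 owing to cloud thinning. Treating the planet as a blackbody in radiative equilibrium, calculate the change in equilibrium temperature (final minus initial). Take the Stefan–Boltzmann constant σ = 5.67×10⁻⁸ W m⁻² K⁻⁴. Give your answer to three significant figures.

By the inverse-square law, S = 1360/0.858² = 1847 W m⁻².
Before: T₁ = [1847·0.38/(4σ)]^(1/4) = 235.9 K.
After:  T₂ = [1847·0.442/(4σ)]^(1/4) = 245.0 K.
Change: 245.0 − 235.9 = 9.083 K.

9.08 K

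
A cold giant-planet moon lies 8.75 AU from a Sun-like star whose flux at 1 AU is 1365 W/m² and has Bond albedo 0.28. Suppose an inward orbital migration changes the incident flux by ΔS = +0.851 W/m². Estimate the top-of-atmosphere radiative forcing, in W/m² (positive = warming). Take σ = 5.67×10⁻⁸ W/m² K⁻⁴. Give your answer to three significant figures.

0.153 W/m²

Irradiance scales as 1/d², so S = 1365 W/m² × (1/8.75)² = 17.83 W/m².
Only a fraction (1−α) is absorbed and it's spread over 4πR², so ΔF = (1−α)ΔS/4 = 0.1532 W/m².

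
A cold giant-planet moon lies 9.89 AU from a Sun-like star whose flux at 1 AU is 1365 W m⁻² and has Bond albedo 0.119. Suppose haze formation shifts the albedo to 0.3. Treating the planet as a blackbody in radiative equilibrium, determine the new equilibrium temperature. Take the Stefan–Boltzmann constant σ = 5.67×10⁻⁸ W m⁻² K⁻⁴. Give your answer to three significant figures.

By the inverse-square law, S = 1365/9.89² = 13.96 W m⁻².
New equilibrium: T₂ = [(1−0.3)·13.96/(4σ)]^(1/4) = 81.01 K.

81.0 kelvin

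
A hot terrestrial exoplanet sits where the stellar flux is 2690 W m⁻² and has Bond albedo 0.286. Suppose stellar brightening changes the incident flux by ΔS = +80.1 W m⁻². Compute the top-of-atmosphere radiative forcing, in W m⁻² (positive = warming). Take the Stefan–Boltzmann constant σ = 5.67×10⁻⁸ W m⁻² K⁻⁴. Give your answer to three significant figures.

14.3 W m⁻²

Only a fraction (1−α) is absorbed and it's spread over 4πR², so ΔF = (1−α)ΔS/4 = 14.30 W m⁻².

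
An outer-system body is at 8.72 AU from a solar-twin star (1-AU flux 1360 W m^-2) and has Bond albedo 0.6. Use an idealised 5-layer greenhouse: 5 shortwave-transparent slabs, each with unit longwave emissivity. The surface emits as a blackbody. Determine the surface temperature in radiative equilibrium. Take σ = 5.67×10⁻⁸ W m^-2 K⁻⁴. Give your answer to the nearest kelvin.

By the inverse-square law, S = 1360/8.72² = 17.89 W m^-2.
Top-of-atmosphere balance: σT_e⁴ = S(1−α)/4 = 1.789 W m^-2 → T_e = 74.94 K.
Layer-by-layer balance gives σT_s⁴ = (N+1)σT_e⁴, so T_s = 6^¼·74.94 = 117.3 K.

117 K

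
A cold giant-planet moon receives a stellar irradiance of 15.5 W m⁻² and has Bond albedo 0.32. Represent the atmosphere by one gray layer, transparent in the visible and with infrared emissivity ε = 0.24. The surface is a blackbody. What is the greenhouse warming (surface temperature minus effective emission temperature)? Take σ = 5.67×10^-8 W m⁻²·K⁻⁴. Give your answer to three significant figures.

2.68 K

At the top of the atmosphere, σT_e⁴ = S(1−α)/4 = 2.635 W m⁻², giving T_e = 82.57 K.
The surface balance (absorbed SW + ε·downward IR = σT_s⁴) with T_a⁴ = T_s⁴/2 reduces to T_s = T_e·[2/(2−ε)]^¼ = 85.25 K.
Greenhouse warming: T_s − T_e = 2.681 K.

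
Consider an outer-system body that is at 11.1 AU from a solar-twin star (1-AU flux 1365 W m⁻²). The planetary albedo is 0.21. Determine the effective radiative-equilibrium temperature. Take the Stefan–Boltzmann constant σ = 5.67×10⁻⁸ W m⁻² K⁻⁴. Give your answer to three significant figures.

78.8 kelvin

Flux at the orbit: S = 1365/(11.1)² = 11.08 W m⁻².
The planet absorbs (1−α)S over its disc πR² and re-emits over 4πR², so the mean absorbed flux is (1−0.21)·11.08/4 = 2.188 W m⁻².
Set σT⁴ = 2.188 → T = (2.188/σ)^(1/4) = 78.82 K.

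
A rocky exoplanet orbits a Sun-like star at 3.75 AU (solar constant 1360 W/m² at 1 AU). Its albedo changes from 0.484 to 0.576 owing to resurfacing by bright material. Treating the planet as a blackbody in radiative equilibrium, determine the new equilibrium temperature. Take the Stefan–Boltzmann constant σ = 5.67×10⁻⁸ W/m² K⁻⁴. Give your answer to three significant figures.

By the inverse-square law, S = 1360/3.75² = 96.71 W/m².
T₂ = [S(1−α₂)/(4σ)]^(1/4) = [96.71·0.424/(4σ)]^(1/4) = 116.0 K.

116 kelvin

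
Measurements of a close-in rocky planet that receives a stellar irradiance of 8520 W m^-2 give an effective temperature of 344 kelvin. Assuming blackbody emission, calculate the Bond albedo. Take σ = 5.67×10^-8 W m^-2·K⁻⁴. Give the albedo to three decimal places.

0.627

Energy balance: S(1−α)/4 = σT⁴, so 1−α = 4σT⁴/S.
4σT⁴ = 4·5.67×10⁻⁸·(344)⁴ = 3176 W m^-2.
Hence α = 1 − 3176/8520 = 0.6272.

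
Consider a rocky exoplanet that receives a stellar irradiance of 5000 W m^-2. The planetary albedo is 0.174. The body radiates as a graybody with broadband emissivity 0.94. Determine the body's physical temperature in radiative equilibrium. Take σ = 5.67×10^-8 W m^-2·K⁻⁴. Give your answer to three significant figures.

Absorbed flux (global mean): S(1−α)/4 = 5000·0.826/4 = 1032 W m^-2.
Equating to εσT⁴ with ε = 0.94: T = (1032/0.94σ)^(1/4) = 373.1 K.

373 kelvin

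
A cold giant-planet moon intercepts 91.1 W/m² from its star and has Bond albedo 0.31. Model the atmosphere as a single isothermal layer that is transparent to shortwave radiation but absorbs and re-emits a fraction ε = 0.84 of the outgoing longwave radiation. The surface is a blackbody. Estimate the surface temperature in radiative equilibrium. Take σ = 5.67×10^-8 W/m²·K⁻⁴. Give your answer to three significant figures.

148 K

The planet radiates to space at T_e = [S(1−α)/(4σ)]^(1/4) = 129.0 K.
Surface balance with a leaky layer gives σT_s⁴ = σT_e⁴·2/(2−ε), so T_s = T_e·[2/(2−0.84)]^(1/4) = 147.9 K.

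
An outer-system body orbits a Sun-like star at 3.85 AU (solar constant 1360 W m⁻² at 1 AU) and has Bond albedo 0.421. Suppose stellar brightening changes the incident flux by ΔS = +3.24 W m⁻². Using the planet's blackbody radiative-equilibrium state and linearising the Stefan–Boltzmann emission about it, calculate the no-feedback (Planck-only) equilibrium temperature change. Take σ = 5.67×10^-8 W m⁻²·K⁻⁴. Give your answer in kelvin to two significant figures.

1.1 kelvin

Flux at the orbit: S = 1360/(3.85)² = 91.75 W m⁻².
Reference equilibrium: T_e = [S(1−α)/(4σ)]^(1/4) = 123.7 K.
ΔF = Δ[S(1−α)]/4 = (1−0.421)·+3.24/4 = 0.4690 W m⁻².
The Planck feedback parameter is 4σT_e³ = 0.4294 W m⁻²/K.
ΔT₀ = ΔF/λ_P = 0.4690/0.4294 = 1.09 K.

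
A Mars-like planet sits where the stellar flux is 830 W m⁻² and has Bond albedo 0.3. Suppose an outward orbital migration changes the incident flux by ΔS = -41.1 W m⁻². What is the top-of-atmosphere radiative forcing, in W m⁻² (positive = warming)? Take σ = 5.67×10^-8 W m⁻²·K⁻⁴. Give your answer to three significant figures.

Only a fraction (1−α) is absorbed and it's spread over 4πR², so ΔF = (1−α)ΔS/4 = -7.192 W m⁻².

-7.19 W m⁻²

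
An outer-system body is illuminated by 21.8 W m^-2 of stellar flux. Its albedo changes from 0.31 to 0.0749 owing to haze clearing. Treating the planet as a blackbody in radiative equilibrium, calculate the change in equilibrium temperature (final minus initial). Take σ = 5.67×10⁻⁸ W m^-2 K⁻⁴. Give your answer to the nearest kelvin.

7 K

With α = 0.31, T₁ = 90.24 K.
Final:   T₂ = [S(1−0.0749)/(4σ)]^(1/4) = 97.11 K.
Change: 97.11 − 90.24 = 6.864 K.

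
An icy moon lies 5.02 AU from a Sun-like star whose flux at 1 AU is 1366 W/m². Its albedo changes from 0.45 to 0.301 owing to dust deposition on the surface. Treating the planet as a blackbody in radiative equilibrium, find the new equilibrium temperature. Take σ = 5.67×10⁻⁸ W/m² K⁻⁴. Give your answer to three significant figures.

By the inverse-square law, S = 1366/5.02² = 54.21 W/m².
T₂ = [S(1−α₂)/(4σ)]^(1/4) = [54.21·0.699/(4σ)]^(1/4) = 113.7 K.

114 kelvin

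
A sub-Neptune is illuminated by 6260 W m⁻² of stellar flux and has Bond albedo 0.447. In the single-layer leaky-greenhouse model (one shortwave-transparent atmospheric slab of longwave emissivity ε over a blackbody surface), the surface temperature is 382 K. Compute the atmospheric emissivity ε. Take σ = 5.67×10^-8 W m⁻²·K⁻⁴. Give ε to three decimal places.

TOA balance gives T_e = 351.5 K.
Inverting T_s⁴ = 2T_e⁴/(2−ε): (T_e/T_s)⁴ = 0.7168, so ε = 2(1 − 0.7168) = 0.5664.

0.566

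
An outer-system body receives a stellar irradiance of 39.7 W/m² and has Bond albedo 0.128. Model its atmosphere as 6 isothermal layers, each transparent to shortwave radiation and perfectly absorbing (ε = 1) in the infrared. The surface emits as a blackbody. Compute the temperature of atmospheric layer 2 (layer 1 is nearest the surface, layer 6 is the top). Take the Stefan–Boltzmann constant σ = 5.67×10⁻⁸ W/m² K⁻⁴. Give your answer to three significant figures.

OLR = S(1−α)/4 = 8.655 W/m²; the top layer radiates at T_e = 111.2 K.
In the N-layer model, layer k (counted from the surface) has T_k = (N+1−k)^(1/4)·T_e.
With k = 2: T_2 = (6+1−2)^¼·111.2 K = 166.2 K.

166 K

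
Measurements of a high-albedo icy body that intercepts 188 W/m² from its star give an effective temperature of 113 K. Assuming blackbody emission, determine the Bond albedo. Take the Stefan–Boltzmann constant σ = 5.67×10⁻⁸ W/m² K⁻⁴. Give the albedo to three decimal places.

Rearranging the radiative balance, α = 1 − 4σT⁴/S.
σT⁴ = 9.245 W/m², so 4σT⁴ = 36.98 W/m².
1−α = 36.98/188.0 = 0.1967, so α = 0.8033.

0.803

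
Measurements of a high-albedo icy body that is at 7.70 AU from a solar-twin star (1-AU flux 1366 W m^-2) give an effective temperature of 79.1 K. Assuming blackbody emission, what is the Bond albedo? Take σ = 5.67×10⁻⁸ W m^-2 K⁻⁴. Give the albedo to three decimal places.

0.615

Flux at the orbit: S = 1366/(7.70)² = 23.04 W m^-2.
Rearranging the radiative balance, α = 1 − 4σT⁴/S.
σT⁴ = 2.220 W m^-2, so 4σT⁴ = 8.879 W m^-2.
1−α = 8.879/23.04 = 0.3854, so α = 0.6146.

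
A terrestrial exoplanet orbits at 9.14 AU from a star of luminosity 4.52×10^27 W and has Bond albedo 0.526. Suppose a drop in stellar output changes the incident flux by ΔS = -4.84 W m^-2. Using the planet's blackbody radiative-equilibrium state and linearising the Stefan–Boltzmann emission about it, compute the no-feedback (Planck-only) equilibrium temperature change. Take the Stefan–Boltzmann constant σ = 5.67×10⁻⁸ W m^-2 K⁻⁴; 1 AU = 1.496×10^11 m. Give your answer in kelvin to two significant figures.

Orbital distance: d = 9.14 AU = 1.367×10^12 m.
Flux at the orbit: S = L/(4πd²) = 4.52×10^27/(4π·(1.37×10^12)²) = 192.4 W m^-2.
Reference equilibrium: T_e = [S(1−α)/(4σ)]^(1/4) = 141.6 K.
Only a fraction (1−α) is absorbed and it's spread over 4πR², so ΔF = (1−α)ΔS/4 = -0.5735 W m^-2.
Linearising σT⁴ gives d(σT⁴)/dT = 4σT_e³ = 0.6440 W m^-2 per K.
Hence the no-feedback warming is ΔF/(4σT_e³) = -0.891 K.

-0.89 K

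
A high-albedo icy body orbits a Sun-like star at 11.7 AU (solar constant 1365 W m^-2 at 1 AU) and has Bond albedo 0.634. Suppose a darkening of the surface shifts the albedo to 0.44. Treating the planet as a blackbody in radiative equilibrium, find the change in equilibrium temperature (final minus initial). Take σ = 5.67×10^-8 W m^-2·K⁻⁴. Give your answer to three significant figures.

7.11 kelvin

By the inverse-square law, S = 1365/11.7² = 9.972 W m^-2.
Before: T₁ = [9.972·0.366/(4σ)]^(1/4) = 63.34 K.
After:  T₂ = [9.972·0.56/(4σ)]^(1/4) = 70.44 K.
Change: 70.44 − 63.34 = 7.105 K.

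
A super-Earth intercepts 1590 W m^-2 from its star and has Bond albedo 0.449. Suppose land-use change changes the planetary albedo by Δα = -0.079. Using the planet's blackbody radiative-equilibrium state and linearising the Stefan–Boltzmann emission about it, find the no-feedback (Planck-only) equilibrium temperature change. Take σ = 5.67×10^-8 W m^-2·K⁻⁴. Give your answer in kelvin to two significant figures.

Reference equilibrium: T_e = [S(1−α)/(4σ)]^(1/4) = 249.3 K.
The change in absorbed flux is Δ[S(1−α)/4] = −SΔα/4 = 31.40 W m^-2.
Planck response: λ_P = 4σT_e³ = 4·5.67×10⁻⁸·(249.3)³ = 3.514 W m^-2/K.
So ΔT₀ = 31.40/3.514 = 8.94 K.

8.9 kelvin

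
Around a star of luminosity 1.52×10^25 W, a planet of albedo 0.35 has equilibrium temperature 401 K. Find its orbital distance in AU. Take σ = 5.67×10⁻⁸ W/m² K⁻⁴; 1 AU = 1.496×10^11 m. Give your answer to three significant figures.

0.0774 AU

The flux needed for this T is 4σT⁴/(1−0.35) = 9022 W/m².
S = L/(4πd²) → d = √(L/4πS) = √(1.52×10^25/(4π·9022)) = 1.158×10^10 m = 0.07740 AU.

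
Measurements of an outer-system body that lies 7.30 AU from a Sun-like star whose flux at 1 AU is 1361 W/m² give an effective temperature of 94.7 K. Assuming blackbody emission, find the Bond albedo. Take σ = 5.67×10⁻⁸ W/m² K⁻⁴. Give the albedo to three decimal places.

Flux at the orbit: S = 1361/(7.30)² = 25.54 W/m².
Rearranging the radiative balance, α = 1 − 4σT⁴/S.
σT⁴ = 4.560 W/m², so 4σT⁴ = 18.24 W/m².
Hence α = 1 − 18.24/25.54 = 0.2858.

0.286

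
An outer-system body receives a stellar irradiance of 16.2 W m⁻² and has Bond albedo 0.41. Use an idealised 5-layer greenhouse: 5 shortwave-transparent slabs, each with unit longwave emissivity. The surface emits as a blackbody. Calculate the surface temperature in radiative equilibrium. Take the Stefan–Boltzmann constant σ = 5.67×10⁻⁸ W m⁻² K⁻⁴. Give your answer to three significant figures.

126 K

The effective emission temperature is T_e = [S(1−α)/(4σ)]^¼ = 80.57 K.
With N = 5 opaque layers, T_s = (N+1)^(1/4)·T_e = 6^(1/4)·80.57 = 126.1 K.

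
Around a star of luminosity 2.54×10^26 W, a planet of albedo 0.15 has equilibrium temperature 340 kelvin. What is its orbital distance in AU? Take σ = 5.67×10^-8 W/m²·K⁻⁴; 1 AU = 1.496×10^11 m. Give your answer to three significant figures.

Required flux: S = 4σT⁴/(1−α) = 3566 W/m².
S = L/(4πd²) → d = √(L/4πS) = √(2.54×10^26/(4π·3566)) = 7.529×10^10 m = 0.5033 AU.

0.503 AU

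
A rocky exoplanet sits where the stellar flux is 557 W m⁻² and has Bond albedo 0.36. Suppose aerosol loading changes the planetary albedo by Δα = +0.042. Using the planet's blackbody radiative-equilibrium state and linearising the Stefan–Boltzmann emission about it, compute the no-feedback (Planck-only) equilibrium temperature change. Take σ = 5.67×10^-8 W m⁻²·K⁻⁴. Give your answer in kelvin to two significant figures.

-3.3 K

Reference equilibrium: T_e = [S(1−α)/(4σ)]^(1/4) = 199.1 K.
ΔF = −(S/4)Δα = −(557.0/4)×(+0.042) = -5.849 W m⁻².
The Planck feedback parameter is 4σT_e³ = 1.790 W m⁻²/K.
ΔT₀ = ΔF/λ_P = -5.849/1.790 = -3.27 K.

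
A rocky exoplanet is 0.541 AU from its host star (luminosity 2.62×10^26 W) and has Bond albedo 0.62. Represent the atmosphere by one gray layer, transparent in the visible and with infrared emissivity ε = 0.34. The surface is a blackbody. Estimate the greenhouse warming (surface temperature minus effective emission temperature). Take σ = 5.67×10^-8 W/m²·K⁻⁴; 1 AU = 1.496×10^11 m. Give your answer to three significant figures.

d = 0.541 × 1.496×10^11 m = 8.093×10^10 m.
Flux at the orbit: S = L/(4πd²) = 2.62×10^26/(4π·(8.09×10^10)²) = 3183 W/m².
Effective emission temperature (TOA balance): σT_e⁴ = S(1−α)/4 = 302.4 W/m² → T_e = 270.2 K.
Surface balance with a leaky layer gives σT_s⁴ = σT_e⁴·2/(2−ε), so T_s = T_e·[2/(2−0.34)]^(1/4) = 283.1 K.
Greenhouse warming: T_s − T_e = 12.89 K.

12.9 kelvin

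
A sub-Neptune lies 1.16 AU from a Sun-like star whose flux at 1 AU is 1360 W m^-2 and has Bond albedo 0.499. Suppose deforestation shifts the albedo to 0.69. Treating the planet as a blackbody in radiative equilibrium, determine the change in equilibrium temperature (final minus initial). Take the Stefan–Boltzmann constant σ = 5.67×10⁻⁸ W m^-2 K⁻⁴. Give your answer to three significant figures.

-24.6 kelvin

Irradiance scales as 1/d², so S = 1360 W m^-2 × (1/1.16)² = 1011 W m^-2.
Initial: T₁ = [S(1−0.499)/(4σ)]^(1/4) = 217.4 K.
Final:   T₂ = [S(1−0.69)/(4σ)]^(1/4) = 192.8 K.
Change: 192.8 − 217.4 = -24.58 K.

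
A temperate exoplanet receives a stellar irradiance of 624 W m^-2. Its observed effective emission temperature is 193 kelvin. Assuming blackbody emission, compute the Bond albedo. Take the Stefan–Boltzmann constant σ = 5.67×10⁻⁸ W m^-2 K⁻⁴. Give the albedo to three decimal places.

From σT⁴ = S(1−α)/4 we invert for α: 1−α = 4σT⁴/S.
4σT⁴ = 4·5.67×10⁻⁸·(193)⁴ = 314.7 W m^-2.
Hence α = 1 − 314.7/624.0 = 0.4957.

0.496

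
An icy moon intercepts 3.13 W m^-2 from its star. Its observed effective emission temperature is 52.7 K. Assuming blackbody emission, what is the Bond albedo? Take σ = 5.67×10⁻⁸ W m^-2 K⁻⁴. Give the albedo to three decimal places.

0.441

Rearranging the radiative balance, α = 1 − 4σT⁴/S.
σT⁴ = 0.4373 W m^-2, so 4σT⁴ = 1.749 W m^-2.
Hence α = 1 − 1.749/3.130 = 0.4411.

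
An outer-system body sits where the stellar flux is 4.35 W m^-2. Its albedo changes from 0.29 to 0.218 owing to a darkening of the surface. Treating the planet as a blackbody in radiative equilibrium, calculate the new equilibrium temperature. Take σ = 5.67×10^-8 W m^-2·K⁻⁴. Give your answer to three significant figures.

New equilibrium: T₂ = [(1−0.218)·4.350/(4σ)]^(1/4) = 62.23 K.

62.2 kelvin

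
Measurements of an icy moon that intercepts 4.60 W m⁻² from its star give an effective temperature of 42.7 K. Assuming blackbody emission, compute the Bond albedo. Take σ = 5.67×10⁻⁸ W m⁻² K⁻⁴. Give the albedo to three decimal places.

Energy balance: S(1−α)/4 = σT⁴, so 1−α = 4σT⁴/S.
σT⁴ = 0.1885 W m⁻², so 4σT⁴ = 0.7540 W m⁻².
Hence α = 1 − 0.7540/4.600 = 0.8361.

0.836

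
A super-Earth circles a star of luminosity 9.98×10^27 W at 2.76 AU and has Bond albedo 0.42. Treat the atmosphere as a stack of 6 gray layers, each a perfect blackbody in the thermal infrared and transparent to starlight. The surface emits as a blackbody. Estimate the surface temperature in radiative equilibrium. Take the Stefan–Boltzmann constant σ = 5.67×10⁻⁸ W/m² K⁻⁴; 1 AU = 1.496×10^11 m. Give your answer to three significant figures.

537 K

d = 2.76 × 1.496×10^11 m = 4.129×10^11 m.
Spreading L over a sphere of radius d: S = 9.98×10^27/(4π·4.13×10^11²) = 4658 W/m².
OLR = S(1−α)/4 = 675.5 W/m²; the top layer radiates at T_e = 330.4 K.
Layer-by-layer balance gives σT_s⁴ = (N+1)σT_e⁴, so T_s = 7^¼·330.4 = 537.4 K.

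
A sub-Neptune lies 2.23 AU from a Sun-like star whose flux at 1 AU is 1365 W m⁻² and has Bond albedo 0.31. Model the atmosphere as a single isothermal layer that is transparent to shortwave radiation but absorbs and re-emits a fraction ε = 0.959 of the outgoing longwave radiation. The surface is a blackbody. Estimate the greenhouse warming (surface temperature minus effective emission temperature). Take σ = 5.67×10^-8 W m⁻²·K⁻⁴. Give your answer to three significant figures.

By the inverse-square law, S = 1365/2.23² = 274.5 W m⁻².
Effective emission temperature (TOA balance): σT_e⁴ = S(1−α)/4 = 47.35 W m⁻² → T_e = 170.0 K.
Surface balance with a leaky layer gives σT_s⁴ = σT_e⁴·2/(2−ε), so T_s = T_e·[2/(2−0.959)]^(1/4) = 200.1 K.
Greenhouse warming: T_s − T_e = 30.14 K.

30.1 K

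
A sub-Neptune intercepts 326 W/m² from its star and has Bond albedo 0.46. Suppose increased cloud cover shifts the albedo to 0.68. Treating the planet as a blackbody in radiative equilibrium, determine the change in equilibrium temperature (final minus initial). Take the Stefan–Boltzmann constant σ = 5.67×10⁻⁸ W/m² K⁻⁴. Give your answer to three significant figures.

Before: T₁ = [326.0·0.54/(4σ)]^(1/4) = 166.9 K.
After:  T₂ = [326.0·0.32/(4σ)]^(1/4) = 146.4 K.
Change: 146.4 − 166.9 = -20.47 K.

-20.5 kelvin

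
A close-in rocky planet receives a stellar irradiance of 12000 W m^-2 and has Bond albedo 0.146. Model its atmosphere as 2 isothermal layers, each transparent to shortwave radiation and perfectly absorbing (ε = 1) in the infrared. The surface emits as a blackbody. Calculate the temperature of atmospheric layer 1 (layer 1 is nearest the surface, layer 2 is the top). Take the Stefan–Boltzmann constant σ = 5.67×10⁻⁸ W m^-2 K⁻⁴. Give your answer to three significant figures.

548 K

OLR = S(1−α)/4 = 2562 W m^-2; the top layer radiates at T_e = 461.1 K.
In the N-layer model, layer k (counted from the surface) has T_k = (N+1−k)^(1/4)·T_e.
With k = 1: T_1 = (2+1−1)^¼·461.1 K = 548.3 K.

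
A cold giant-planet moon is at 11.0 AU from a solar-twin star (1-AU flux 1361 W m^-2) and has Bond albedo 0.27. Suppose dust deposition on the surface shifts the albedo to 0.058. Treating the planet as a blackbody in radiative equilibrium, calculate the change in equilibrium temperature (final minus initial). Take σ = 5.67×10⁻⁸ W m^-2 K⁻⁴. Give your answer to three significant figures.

5.11 kelvin

By the inverse-square law, S = 1361/11.0² = 11.25 W m^-2.
Before: T₁ = [11.25·0.73/(4σ)]^(1/4) = 77.57 K.
With α = 0.058, T₂ = 82.67 K.
ΔT = T₂ − T₁ = 5.105 K.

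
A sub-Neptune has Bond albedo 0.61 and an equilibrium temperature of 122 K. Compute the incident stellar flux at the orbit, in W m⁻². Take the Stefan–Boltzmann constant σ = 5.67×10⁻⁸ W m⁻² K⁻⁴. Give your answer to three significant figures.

129 W m⁻²

From S(1−α)/4 = σT⁴: S = 4σT⁴/(1−α).
σT⁴ = 5.67×10⁻⁸·(122)⁴ = 12.56 W m⁻².
S = 4·12.56/0.39 = 128.8 W m⁻².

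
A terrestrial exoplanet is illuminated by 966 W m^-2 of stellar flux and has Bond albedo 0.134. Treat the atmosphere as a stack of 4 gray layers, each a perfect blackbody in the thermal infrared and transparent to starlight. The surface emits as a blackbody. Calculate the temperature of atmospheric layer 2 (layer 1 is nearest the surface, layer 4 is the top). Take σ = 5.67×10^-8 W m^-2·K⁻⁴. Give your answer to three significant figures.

The effective emission temperature is T_e = [S(1−α)/(4σ)]^¼ = 246.4 K.
Each opaque layer satisfies 2T_j⁴ = T_{j−1}⁴ + T_{j+1}⁴, giving T_k⁴ = (N+1−k)T_e⁴.
With k = 2: T_2 = (4+1−2)^¼·246.4 K = 324.3 K.

324 K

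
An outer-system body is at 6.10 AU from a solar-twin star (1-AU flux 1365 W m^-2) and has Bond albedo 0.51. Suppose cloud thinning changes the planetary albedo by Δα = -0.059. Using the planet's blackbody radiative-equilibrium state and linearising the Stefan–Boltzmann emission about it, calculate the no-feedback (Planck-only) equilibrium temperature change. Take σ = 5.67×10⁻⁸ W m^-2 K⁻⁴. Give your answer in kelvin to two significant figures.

2.8 kelvin

By the inverse-square law, S = 1365/6.10² = 36.68 W m^-2.
Unperturbed T_e = [36.68·(1−0.51)/(4σ)]^¼ = 94.35 K.
ΔF = −(S/4)Δα = −(36.68/4)×(-0.059) = 0.5411 W m^-2.
Planck response: λ_P = 4σT_e³ = 4·5.67×10⁻⁸·(94.35)³ = 0.1905 W m^-2/K.
Hence the no-feedback warming is ΔF/(4σT_e³) = 2.84 K.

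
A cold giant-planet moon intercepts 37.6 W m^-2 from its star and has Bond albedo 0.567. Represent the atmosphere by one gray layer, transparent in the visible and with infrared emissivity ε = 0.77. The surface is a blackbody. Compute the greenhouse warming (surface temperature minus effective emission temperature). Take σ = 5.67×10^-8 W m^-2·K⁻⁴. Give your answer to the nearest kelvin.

12 kelvin

The planet radiates to space at T_e = [S(1−α)/(4σ)]^(1/4) = 92.05 K.
Surface balance with a leaky layer gives σT_s⁴ = σT_e⁴·2/(2−ε), so T_s = T_e·[2/(2−0.77)]^(1/4) = 103.9 K.
T_s − T_e = 103.9 − 92.05 = 11.89 K.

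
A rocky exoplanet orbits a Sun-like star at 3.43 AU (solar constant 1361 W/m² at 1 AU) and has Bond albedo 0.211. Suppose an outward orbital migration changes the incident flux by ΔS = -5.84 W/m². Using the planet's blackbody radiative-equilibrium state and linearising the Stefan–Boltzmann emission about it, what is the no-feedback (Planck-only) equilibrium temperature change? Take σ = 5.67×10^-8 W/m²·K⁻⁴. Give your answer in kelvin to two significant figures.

-1.8 K

Irradiance scales as 1/d², so S = 1361 W/m² × (1/3.43)² = 115.7 W/m².
Unperturbed T_e = [115.7·(1−0.211)/(4σ)]^¼ = 141.6 K.
ΔF = Δ[S(1−α)]/4 = (1−0.211)·-5.84/4 = -1.152 W/m².
The Planck feedback parameter is 4σT_e³ = 0.6444 W/m²/K.
So ΔT₀ = -1.152/0.6444 = -1.79 K.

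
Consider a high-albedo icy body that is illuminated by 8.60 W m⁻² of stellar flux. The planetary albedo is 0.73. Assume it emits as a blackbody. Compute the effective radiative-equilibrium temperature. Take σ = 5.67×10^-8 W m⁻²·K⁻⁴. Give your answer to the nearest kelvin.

57 K

The planet absorbs (1−α)S over its disc πR² and re-emits over 4πR², so the mean absorbed flux is (1−0.73)·8.600/4 = 0.5805 W m⁻².
In equilibrium σT⁴ equals this, so T = 56.57 K.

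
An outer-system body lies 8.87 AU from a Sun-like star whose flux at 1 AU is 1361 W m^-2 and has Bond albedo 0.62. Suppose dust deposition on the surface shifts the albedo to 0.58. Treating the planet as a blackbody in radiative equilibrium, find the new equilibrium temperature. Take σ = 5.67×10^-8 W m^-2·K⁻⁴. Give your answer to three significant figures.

75.2 K

By the inverse-square law, S = 1361/8.87² = 17.30 W m^-2.
T₂ = [S(1−α₂)/(4σ)]^(1/4) = [17.30·0.42/(4σ)]^(1/4) = 75.23 K.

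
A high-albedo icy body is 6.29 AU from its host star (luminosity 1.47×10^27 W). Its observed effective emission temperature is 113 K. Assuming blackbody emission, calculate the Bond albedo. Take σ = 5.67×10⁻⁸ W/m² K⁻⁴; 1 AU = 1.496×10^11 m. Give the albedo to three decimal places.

Orbital distance: d = 6.29 AU = 9.410×10^11 m.
S = L/(4πd²) = 132.1 W/m².
From σT⁴ = S(1−α)/4 we invert for α: 1−α = 4σT⁴/S.
4σT⁴ = 4·5.67×10⁻⁸·(113)⁴ = 36.98 W/m².
1−α = 36.98/132.1 = 0.2799, so α = 0.7201.

0.720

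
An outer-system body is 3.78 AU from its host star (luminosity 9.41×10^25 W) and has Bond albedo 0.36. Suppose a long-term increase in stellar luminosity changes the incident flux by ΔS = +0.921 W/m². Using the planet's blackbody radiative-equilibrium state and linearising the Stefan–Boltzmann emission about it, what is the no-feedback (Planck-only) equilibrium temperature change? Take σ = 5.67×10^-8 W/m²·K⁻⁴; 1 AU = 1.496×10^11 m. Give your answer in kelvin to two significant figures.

0.89 K

d = 3.78 × 1.496×10^11 m = 5.655×10^11 m.
Flux at the orbit: S = L/(4πd²) = 9.41×10^25/(4π·(5.65×10^11)²) = 23.42 W/m².
Reference equilibrium: T_e = [S(1−α)/(4σ)]^(1/4) = 90.16 K.
ΔF = Δ[S(1−α)]/4 = (1−0.36)·+0.921/4 = 0.1474 W/m².
Planck response: λ_P = 4σT_e³ = 4·5.67×10⁻⁸·(90.16)³ = 0.1662 W/m²/K.
So ΔT₀ = 0.1474/0.1662 = 0.887 K.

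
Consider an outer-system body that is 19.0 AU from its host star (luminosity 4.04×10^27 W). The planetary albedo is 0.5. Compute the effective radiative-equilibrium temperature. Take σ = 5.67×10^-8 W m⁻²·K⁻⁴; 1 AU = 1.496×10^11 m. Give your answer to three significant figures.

96.8 K

d = 19.0 × 1.496×10^11 m = 2.842×10^12 m.
S = L/(4πd²) = 39.79 W m⁻².
Absorbed flux (global mean): S(1−α)/4 = 39.79·0.5/4 = 4.974 W m⁻².
Balancing against σT⁴: T = (4.974/5.67×10⁻⁸)^(1/4) = 96.78 K.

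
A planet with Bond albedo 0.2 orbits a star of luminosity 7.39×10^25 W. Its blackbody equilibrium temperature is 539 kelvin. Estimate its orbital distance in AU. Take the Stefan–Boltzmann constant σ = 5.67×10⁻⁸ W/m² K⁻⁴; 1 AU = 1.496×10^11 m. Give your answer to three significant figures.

The flux needed for this T is 4σT⁴/(1−0.2) = 23930 W/m².
S = L/(4πd²) → d = √(L/4πS) = √(7.39×10^25/(4π·23930)) = 1.568×10^10 m = 0.1048 AU.

0.105 AU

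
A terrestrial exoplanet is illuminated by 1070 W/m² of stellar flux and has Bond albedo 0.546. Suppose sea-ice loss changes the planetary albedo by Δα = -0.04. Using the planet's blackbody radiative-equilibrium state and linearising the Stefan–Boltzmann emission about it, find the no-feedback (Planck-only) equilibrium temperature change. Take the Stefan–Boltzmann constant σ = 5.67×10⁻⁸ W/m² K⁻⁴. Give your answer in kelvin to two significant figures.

4.7 kelvin

Unperturbed T_e = [1070·(1−0.546)/(4σ)]^¼ = 215.1 K.
The change in absorbed flux is Δ[S(1−α)/4] = −SΔα/4 = 10.70 W/m².
Planck response: λ_P = 4σT_e³ = 4·5.67×10⁻⁸·(215.1)³ = 2.258 W/m²/K.
ΔT₀ = ΔF/λ_P = 10.70/2.258 = 4.74 K.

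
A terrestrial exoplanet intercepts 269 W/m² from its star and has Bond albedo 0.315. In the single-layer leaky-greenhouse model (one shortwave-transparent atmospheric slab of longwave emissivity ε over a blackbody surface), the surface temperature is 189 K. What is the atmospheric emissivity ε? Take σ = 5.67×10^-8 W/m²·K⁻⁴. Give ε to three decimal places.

0.727

First, T_e = [269.0·(1−0.315)/(4σ)]^(1/4) = 168.8 K.
T_s⁴ = T_e⁴·2/(2−ε) → ε = 2 − 2(T_e/T_s)⁴ = 2 − 2·(168.8/189)⁴ = 0.7265.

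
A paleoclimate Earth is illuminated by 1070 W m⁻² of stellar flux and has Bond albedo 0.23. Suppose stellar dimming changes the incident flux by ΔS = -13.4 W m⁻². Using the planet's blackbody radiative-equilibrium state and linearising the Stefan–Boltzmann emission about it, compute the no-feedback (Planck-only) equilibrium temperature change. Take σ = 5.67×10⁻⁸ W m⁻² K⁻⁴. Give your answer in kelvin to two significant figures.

Reference equilibrium: T_e = [S(1−α)/(4σ)]^(1/4) = 245.5 K.
ΔF = Δ[S(1−α)]/4 = (1−0.23)·-13.4/4 = -2.580 W m⁻².
Planck response: λ_P = 4σT_e³ = 4·5.67×10⁻⁸·(245.5)³ = 3.356 W m⁻²/K.
Hence the no-feedback warming is ΔF/(4σT_e³) = -0.769 K.

-0.77 K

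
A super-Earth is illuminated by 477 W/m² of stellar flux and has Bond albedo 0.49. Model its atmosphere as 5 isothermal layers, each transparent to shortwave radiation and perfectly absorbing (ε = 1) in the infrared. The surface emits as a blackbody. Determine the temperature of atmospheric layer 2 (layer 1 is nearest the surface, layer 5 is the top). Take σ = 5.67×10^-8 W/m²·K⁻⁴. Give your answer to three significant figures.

The effective emission temperature is T_e = [S(1−α)/(4σ)]^¼ = 181.0 K.
In the N-layer model, layer k (counted from the surface) has T_k = (N+1−k)^(1/4)·T_e.
T_2 = (4)^(1/4)·181.0 = 255.9 K.

256 K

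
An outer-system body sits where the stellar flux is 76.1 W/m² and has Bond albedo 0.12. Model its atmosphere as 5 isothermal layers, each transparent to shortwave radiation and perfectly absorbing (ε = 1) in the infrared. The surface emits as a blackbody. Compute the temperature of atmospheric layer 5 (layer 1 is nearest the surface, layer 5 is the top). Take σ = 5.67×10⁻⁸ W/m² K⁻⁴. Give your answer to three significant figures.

131 K

OLR = S(1−α)/4 = 16.74 W/m²; the top layer radiates at T_e = 131.1 K.
The net upward flux σT_e⁴ is constant between every pair of levels, so T_k⁴ = (N+1−k)T_e⁴.
T_5 = (1)^(1/4)·131.1 = 131.1 K.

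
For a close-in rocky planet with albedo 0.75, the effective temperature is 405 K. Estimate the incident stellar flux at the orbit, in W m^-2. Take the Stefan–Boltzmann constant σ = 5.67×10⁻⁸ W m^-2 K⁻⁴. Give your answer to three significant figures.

24400 W m^-2

Invert the energy balance for S: S = 4σT⁴/(1−α).
σT⁴ = 5.67×10⁻⁸·(405)⁴ = 1525 W m^-2.
So S = 4×1525/(1−0.75) = 24410 W m^-2.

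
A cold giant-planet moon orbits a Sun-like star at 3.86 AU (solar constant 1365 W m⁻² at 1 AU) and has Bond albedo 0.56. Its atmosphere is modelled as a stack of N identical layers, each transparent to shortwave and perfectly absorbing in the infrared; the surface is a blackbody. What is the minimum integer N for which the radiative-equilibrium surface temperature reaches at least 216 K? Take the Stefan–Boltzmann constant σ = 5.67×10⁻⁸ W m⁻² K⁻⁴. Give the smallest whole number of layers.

Flux at the orbit: S = 1365/(3.86)² = 91.61 W m⁻².
The effective emission temperature is T_e = [S(1−α)/(4σ)]^¼ = 115.5 K.
Since T_s⁴ = (N+1)T_e⁴, we need N ≥ (T_s/T_e)⁴ − 1 = 11.247.
Rounding up, N = 12.

12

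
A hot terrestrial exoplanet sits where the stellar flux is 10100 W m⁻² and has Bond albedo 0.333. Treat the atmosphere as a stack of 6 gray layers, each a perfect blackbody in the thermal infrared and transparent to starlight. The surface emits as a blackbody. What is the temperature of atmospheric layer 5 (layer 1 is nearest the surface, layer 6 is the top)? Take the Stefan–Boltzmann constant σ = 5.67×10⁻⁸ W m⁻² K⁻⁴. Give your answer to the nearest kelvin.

OLR = S(1−α)/4 = 1684 W m⁻²; the top layer radiates at T_e = 415.1 K.
In the N-layer model, layer k (counted from the surface) has T_k = (N+1−k)^(1/4)·T_e.
T_5 = (2)^(1/4)·415.1 = 493.7 K.

494 K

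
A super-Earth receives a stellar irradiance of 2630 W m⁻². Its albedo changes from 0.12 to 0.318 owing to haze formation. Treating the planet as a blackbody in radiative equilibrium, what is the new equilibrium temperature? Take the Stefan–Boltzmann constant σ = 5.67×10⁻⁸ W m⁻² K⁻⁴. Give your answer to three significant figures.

298 K

With the new albedo, S(1−α₂)/4 = 448.4 W m⁻², so T₂ = 298.2 K.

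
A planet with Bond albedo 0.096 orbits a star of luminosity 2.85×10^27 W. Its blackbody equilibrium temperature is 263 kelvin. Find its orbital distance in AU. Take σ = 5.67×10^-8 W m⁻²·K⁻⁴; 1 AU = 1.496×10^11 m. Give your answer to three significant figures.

Required flux: S = 4σT⁴/(1−α) = 1200 W m⁻².
Then d = [L/(4πS)]^(1/2) = 4.347×10^11 m, i.e. 2.906 AU.

2.91 AU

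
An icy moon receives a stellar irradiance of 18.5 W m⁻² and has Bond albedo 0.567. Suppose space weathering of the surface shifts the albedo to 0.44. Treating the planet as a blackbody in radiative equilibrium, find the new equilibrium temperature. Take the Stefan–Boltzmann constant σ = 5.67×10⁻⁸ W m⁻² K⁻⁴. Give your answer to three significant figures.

82.2 kelvin

With the new albedo, S(1−α₂)/4 = 2.590 W m⁻², so T₂ = 82.21 K.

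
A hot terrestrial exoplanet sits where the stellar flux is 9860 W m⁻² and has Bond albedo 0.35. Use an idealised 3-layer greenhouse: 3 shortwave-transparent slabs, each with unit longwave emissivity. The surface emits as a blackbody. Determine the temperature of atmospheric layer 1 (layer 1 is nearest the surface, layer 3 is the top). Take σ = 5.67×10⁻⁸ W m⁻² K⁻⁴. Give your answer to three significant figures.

540 K

OLR = S(1−α)/4 = 1602 W m⁻²; the top layer radiates at T_e = 410.0 K.
The net upward flux σT_e⁴ is constant between every pair of levels, so T_k⁴ = (N+1−k)T_e⁴.
T_1 = (3)^(1/4)·410.0 = 539.6 K.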